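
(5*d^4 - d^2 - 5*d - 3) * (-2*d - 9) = -10*d^5 - 45*d^4 + 2*d^3 + 19*d^2 + 51*d + 27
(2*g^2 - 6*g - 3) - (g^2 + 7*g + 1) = g^2 - 13*g - 4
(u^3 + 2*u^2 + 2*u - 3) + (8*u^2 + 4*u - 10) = u^3 + 10*u^2 + 6*u - 13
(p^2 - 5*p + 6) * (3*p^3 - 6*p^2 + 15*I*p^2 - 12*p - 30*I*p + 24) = 3*p^5 - 21*p^4 + 15*I*p^4 + 36*p^3 - 105*I*p^3 + 48*p^2 + 240*I*p^2 - 192*p - 180*I*p + 144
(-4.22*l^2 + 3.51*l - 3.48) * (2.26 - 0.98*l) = 4.1356*l^3 - 12.977*l^2 + 11.343*l - 7.8648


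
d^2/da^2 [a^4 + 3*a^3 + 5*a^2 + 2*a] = 12*a^2 + 18*a + 10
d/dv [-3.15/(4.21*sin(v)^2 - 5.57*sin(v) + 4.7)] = (26.523*sin(v) - 17.5455)*cos(v)/(4.21*sin(v)^2 - 5.57*sin(v) + 4.7)^2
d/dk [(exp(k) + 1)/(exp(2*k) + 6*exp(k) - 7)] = (-2*(exp(k) + 1)*(exp(k) + 3) + exp(2*k) + 6*exp(k) - 7)*exp(k)/(exp(2*k) + 6*exp(k) - 7)^2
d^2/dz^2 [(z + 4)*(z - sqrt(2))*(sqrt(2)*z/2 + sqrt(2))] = sqrt(2)*(3*z - sqrt(2) + 6)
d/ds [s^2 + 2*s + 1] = 2*s + 2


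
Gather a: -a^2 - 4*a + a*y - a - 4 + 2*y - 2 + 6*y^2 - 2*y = -a^2 + a*(y - 5) + 6*y^2 - 6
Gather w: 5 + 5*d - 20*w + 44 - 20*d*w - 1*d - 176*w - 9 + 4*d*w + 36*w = 4*d + w*(-16*d - 160) + 40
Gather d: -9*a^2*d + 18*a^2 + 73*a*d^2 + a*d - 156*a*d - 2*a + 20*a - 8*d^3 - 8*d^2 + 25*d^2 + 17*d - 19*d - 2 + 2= 18*a^2 + 18*a - 8*d^3 + d^2*(73*a + 17) + d*(-9*a^2 - 155*a - 2)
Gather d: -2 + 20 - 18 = 0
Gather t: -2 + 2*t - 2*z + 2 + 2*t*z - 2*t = 2*t*z - 2*z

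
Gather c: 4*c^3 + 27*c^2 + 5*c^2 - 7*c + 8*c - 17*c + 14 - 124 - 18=4*c^3 + 32*c^2 - 16*c - 128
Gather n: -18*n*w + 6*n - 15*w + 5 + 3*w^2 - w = n*(6 - 18*w) + 3*w^2 - 16*w + 5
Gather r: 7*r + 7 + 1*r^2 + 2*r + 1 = r^2 + 9*r + 8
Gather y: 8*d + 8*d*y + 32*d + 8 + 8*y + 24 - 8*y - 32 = 8*d*y + 40*d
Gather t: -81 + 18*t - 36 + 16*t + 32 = 34*t - 85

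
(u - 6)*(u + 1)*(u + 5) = u^3 - 31*u - 30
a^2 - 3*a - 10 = (a - 5)*(a + 2)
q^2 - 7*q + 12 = (q - 4)*(q - 3)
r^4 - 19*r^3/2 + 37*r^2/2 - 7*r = r*(r - 7)*(r - 2)*(r - 1/2)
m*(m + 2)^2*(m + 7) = m^4 + 11*m^3 + 32*m^2 + 28*m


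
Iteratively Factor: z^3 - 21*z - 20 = (z + 1)*(z^2 - z - 20) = (z - 5)*(z + 1)*(z + 4)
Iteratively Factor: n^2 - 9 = (n + 3)*(n - 3)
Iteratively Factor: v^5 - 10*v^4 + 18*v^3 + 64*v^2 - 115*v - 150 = (v - 5)*(v^4 - 5*v^3 - 7*v^2 + 29*v + 30) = (v - 5)*(v - 3)*(v^3 - 2*v^2 - 13*v - 10) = (v - 5)*(v - 3)*(v + 2)*(v^2 - 4*v - 5) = (v - 5)*(v - 3)*(v + 1)*(v + 2)*(v - 5)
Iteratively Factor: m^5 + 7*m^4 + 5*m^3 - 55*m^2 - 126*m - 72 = (m + 2)*(m^4 + 5*m^3 - 5*m^2 - 45*m - 36) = (m + 2)*(m + 3)*(m^3 + 2*m^2 - 11*m - 12) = (m + 1)*(m + 2)*(m + 3)*(m^2 + m - 12) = (m - 3)*(m + 1)*(m + 2)*(m + 3)*(m + 4)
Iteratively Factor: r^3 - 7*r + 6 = (r + 3)*(r^2 - 3*r + 2) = (r - 2)*(r + 3)*(r - 1)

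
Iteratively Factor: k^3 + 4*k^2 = (k)*(k^2 + 4*k) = k^2*(k + 4)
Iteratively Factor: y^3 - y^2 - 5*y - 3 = (y + 1)*(y^2 - 2*y - 3) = (y + 1)^2*(y - 3)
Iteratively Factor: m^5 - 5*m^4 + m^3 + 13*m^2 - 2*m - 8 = (m - 2)*(m^4 - 3*m^3 - 5*m^2 + 3*m + 4) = (m - 2)*(m + 1)*(m^3 - 4*m^2 - m + 4) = (m - 2)*(m + 1)^2*(m^2 - 5*m + 4) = (m - 2)*(m - 1)*(m + 1)^2*(m - 4)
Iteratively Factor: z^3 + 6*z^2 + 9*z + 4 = (z + 1)*(z^2 + 5*z + 4) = (z + 1)*(z + 4)*(z + 1)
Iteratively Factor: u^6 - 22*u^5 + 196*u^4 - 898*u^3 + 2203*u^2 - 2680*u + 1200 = (u - 5)*(u^5 - 17*u^4 + 111*u^3 - 343*u^2 + 488*u - 240) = (u - 5)*(u - 4)*(u^4 - 13*u^3 + 59*u^2 - 107*u + 60) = (u - 5)*(u - 4)^2*(u^3 - 9*u^2 + 23*u - 15) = (u - 5)^2*(u - 4)^2*(u^2 - 4*u + 3) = (u - 5)^2*(u - 4)^2*(u - 1)*(u - 3)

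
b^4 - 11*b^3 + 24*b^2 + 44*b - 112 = (b - 7)*(b - 4)*(b - 2)*(b + 2)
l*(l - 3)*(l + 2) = l^3 - l^2 - 6*l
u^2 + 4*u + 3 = (u + 1)*(u + 3)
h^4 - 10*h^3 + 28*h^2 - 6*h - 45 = (h - 5)*(h - 3)^2*(h + 1)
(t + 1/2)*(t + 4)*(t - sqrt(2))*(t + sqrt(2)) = t^4 + 9*t^3/2 - 9*t - 4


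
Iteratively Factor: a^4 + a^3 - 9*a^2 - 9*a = (a)*(a^3 + a^2 - 9*a - 9) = a*(a - 3)*(a^2 + 4*a + 3) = a*(a - 3)*(a + 1)*(a + 3)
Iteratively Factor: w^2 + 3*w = (w)*(w + 3)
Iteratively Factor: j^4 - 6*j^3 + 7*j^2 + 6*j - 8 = (j - 2)*(j^3 - 4*j^2 - j + 4) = (j - 2)*(j + 1)*(j^2 - 5*j + 4) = (j - 4)*(j - 2)*(j + 1)*(j - 1)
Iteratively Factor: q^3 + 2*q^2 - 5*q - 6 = (q + 3)*(q^2 - q - 2) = (q + 1)*(q + 3)*(q - 2)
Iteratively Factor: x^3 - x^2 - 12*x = (x - 4)*(x^2 + 3*x) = (x - 4)*(x + 3)*(x)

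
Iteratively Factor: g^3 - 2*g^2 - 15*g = (g - 5)*(g^2 + 3*g) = (g - 5)*(g + 3)*(g)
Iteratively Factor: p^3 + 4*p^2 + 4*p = (p)*(p^2 + 4*p + 4) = p*(p + 2)*(p + 2)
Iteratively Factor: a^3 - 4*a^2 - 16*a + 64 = (a - 4)*(a^2 - 16) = (a - 4)^2*(a + 4)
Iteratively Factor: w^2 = (w)*(w)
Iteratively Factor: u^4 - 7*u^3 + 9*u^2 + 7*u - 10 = (u + 1)*(u^3 - 8*u^2 + 17*u - 10) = (u - 1)*(u + 1)*(u^2 - 7*u + 10) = (u - 2)*(u - 1)*(u + 1)*(u - 5)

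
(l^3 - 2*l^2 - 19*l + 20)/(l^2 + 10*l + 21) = (l^3 - 2*l^2 - 19*l + 20)/(l^2 + 10*l + 21)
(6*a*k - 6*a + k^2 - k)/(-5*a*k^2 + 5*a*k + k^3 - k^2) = (-6*a - k)/(k*(5*a - k))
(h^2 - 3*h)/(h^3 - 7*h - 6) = h/(h^2 + 3*h + 2)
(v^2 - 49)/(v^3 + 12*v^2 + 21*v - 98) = (v - 7)/(v^2 + 5*v - 14)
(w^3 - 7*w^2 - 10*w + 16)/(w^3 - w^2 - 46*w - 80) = (w - 1)/(w + 5)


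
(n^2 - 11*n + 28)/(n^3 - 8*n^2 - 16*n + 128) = (n - 7)/(n^2 - 4*n - 32)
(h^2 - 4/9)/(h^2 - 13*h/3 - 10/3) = (h - 2/3)/(h - 5)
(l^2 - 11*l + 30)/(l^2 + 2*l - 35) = (l - 6)/(l + 7)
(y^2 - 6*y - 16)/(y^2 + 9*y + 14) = (y - 8)/(y + 7)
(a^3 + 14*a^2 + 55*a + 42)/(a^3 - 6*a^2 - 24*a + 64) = (a^3 + 14*a^2 + 55*a + 42)/(a^3 - 6*a^2 - 24*a + 64)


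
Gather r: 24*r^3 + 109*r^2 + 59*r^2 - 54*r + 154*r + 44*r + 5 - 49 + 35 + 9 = 24*r^3 + 168*r^2 + 144*r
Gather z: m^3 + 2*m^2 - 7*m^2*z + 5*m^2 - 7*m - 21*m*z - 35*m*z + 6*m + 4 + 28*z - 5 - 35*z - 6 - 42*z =m^3 + 7*m^2 - m + z*(-7*m^2 - 56*m - 49) - 7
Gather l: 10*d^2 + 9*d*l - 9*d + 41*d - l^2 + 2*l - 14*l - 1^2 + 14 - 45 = 10*d^2 + 32*d - l^2 + l*(9*d - 12) - 32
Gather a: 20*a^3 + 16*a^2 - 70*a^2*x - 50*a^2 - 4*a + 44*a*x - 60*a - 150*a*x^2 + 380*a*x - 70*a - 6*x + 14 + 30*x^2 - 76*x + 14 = 20*a^3 + a^2*(-70*x - 34) + a*(-150*x^2 + 424*x - 134) + 30*x^2 - 82*x + 28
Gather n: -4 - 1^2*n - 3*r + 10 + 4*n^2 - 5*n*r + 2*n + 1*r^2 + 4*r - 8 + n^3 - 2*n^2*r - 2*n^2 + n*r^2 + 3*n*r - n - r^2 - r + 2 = n^3 + n^2*(2 - 2*r) + n*(r^2 - 2*r)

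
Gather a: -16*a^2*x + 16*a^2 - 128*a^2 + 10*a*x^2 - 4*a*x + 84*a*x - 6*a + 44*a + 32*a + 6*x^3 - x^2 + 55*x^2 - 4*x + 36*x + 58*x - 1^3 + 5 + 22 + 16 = a^2*(-16*x - 112) + a*(10*x^2 + 80*x + 70) + 6*x^3 + 54*x^2 + 90*x + 42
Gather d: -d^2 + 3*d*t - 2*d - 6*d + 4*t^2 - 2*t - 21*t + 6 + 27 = -d^2 + d*(3*t - 8) + 4*t^2 - 23*t + 33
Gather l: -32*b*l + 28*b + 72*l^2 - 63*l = 28*b + 72*l^2 + l*(-32*b - 63)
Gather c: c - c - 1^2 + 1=0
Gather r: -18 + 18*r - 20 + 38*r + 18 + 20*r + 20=76*r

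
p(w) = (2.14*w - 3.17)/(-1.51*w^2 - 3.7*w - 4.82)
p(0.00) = 0.66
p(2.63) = -0.10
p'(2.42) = -0.05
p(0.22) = 0.47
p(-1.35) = 2.35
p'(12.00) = 0.00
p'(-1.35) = -0.49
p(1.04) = 0.09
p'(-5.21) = 0.16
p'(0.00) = -0.95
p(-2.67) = 1.56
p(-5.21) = 0.54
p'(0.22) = -0.74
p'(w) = (2.14*w - 3.17)*(3.02*w + 3.7)/(-1.51*w^2 - 3.7*w - 4.82)^2 + 2.14/(-1.51*w^2 - 3.7*w - 4.82)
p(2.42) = -0.09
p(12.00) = -0.08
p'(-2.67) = 0.82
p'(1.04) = -0.27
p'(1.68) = -0.12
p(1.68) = -0.03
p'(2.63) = -0.04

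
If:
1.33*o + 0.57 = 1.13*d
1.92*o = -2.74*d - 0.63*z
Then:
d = 0.188241769582717 - 0.144122604836768*z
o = -0.122450032680863*z - 0.268636692008669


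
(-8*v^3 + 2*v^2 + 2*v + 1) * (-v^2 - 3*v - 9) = 8*v^5 + 22*v^4 + 64*v^3 - 25*v^2 - 21*v - 9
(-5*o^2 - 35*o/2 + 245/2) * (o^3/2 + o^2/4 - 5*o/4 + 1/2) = -5*o^5/2 - 10*o^4 + 505*o^3/8 + 50*o^2 - 1295*o/8 + 245/4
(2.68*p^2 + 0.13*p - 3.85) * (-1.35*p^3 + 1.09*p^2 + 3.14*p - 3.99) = -3.618*p^5 + 2.7457*p^4 + 13.7544*p^3 - 14.4815*p^2 - 12.6077*p + 15.3615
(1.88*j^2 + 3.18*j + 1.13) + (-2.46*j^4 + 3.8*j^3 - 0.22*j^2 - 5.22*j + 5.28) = -2.46*j^4 + 3.8*j^3 + 1.66*j^2 - 2.04*j + 6.41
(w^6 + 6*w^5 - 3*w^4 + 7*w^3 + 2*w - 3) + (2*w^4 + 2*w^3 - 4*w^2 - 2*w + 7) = w^6 + 6*w^5 - w^4 + 9*w^3 - 4*w^2 + 4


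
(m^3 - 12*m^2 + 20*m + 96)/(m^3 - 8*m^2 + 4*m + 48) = (m - 8)/(m - 4)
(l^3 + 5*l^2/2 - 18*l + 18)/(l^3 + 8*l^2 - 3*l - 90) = (l^2 - 7*l/2 + 3)/(l^2 + 2*l - 15)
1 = 1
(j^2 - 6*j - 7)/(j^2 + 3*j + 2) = (j - 7)/(j + 2)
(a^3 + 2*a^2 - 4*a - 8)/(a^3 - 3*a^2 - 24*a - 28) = (a - 2)/(a - 7)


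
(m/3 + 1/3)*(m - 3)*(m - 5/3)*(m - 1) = m^4/3 - 14*m^3/9 + 4*m^2/3 + 14*m/9 - 5/3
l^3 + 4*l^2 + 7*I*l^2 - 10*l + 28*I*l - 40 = (l + 4)*(l + 2*I)*(l + 5*I)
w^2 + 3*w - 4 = (w - 1)*(w + 4)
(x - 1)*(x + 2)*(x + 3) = x^3 + 4*x^2 + x - 6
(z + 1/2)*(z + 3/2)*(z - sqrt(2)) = z^3 - sqrt(2)*z^2 + 2*z^2 - 2*sqrt(2)*z + 3*z/4 - 3*sqrt(2)/4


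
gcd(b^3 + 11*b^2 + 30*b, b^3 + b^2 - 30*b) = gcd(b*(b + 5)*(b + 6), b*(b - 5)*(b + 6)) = b^2 + 6*b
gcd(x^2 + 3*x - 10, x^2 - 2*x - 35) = x + 5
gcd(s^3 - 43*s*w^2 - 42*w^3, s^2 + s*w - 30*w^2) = s + 6*w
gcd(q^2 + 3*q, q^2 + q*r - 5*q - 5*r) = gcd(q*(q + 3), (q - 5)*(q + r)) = 1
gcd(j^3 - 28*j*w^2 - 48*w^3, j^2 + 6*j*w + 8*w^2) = j^2 + 6*j*w + 8*w^2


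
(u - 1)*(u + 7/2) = u^2 + 5*u/2 - 7/2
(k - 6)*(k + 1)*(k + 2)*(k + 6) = k^4 + 3*k^3 - 34*k^2 - 108*k - 72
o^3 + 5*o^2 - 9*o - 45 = (o - 3)*(o + 3)*(o + 5)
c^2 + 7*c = c*(c + 7)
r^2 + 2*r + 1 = (r + 1)^2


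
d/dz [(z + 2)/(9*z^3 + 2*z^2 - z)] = 2*(-9*z^3 - 28*z^2 - 4*z + 1)/(z^2*(81*z^4 + 36*z^3 - 14*z^2 - 4*z + 1))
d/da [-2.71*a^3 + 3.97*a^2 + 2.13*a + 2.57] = -8.13*a^2 + 7.94*a + 2.13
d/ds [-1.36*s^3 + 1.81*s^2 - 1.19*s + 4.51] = -4.08*s^2 + 3.62*s - 1.19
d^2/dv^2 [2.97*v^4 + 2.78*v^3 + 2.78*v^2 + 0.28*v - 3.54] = 35.64*v^2 + 16.68*v + 5.56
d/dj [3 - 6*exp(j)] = -6*exp(j)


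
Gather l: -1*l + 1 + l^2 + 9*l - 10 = l^2 + 8*l - 9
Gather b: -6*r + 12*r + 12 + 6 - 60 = 6*r - 42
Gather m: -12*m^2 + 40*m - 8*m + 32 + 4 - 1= -12*m^2 + 32*m + 35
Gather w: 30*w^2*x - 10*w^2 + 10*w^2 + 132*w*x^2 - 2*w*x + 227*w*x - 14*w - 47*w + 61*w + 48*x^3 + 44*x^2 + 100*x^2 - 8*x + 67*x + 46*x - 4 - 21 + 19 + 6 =30*w^2*x + w*(132*x^2 + 225*x) + 48*x^3 + 144*x^2 + 105*x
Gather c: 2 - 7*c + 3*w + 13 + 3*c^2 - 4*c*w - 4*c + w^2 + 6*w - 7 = 3*c^2 + c*(-4*w - 11) + w^2 + 9*w + 8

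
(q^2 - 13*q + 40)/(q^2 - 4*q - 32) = (q - 5)/(q + 4)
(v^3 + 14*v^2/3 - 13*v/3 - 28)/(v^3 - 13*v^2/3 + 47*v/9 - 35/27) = 9*(v^2 + 7*v + 12)/(9*v^2 - 18*v + 5)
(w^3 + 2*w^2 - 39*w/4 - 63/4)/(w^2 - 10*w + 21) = (w^2 + 5*w + 21/4)/(w - 7)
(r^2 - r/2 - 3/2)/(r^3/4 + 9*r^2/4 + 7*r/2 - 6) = 2*(2*r^2 - r - 3)/(r^3 + 9*r^2 + 14*r - 24)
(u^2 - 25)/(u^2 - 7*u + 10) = (u + 5)/(u - 2)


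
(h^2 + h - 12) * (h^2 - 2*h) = h^4 - h^3 - 14*h^2 + 24*h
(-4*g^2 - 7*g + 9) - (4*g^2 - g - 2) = -8*g^2 - 6*g + 11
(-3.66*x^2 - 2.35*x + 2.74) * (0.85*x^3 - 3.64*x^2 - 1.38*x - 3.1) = -3.111*x^5 + 11.3249*x^4 + 15.9338*x^3 + 4.6154*x^2 + 3.5038*x - 8.494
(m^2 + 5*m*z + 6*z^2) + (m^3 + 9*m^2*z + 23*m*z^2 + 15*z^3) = m^3 + 9*m^2*z + m^2 + 23*m*z^2 + 5*m*z + 15*z^3 + 6*z^2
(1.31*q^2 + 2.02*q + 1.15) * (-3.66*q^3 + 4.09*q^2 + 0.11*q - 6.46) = -4.7946*q^5 - 2.0353*q^4 + 4.1969*q^3 - 3.5369*q^2 - 12.9227*q - 7.429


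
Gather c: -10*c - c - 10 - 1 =-11*c - 11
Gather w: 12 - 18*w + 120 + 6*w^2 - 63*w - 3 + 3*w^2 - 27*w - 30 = 9*w^2 - 108*w + 99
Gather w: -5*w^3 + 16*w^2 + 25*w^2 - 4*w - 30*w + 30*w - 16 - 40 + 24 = -5*w^3 + 41*w^2 - 4*w - 32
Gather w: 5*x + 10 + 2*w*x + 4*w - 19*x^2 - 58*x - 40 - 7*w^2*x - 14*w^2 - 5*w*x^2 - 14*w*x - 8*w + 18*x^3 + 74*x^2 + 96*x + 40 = w^2*(-7*x - 14) + w*(-5*x^2 - 12*x - 4) + 18*x^3 + 55*x^2 + 43*x + 10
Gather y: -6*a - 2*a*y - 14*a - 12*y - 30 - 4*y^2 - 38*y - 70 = -20*a - 4*y^2 + y*(-2*a - 50) - 100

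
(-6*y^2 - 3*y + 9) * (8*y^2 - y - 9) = -48*y^4 - 18*y^3 + 129*y^2 + 18*y - 81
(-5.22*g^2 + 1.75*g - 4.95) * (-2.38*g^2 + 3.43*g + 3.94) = 12.4236*g^4 - 22.0696*g^3 - 2.7833*g^2 - 10.0835*g - 19.503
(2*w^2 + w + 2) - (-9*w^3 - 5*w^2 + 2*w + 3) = 9*w^3 + 7*w^2 - w - 1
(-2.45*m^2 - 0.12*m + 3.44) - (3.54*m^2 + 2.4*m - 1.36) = -5.99*m^2 - 2.52*m + 4.8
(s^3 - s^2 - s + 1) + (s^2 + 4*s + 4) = s^3 + 3*s + 5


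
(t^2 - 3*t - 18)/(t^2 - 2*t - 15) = (t - 6)/(t - 5)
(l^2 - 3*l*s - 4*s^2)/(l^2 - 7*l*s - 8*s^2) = (-l + 4*s)/(-l + 8*s)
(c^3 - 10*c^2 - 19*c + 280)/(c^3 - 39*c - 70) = (c - 8)/(c + 2)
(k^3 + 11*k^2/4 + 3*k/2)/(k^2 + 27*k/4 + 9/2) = k*(k + 2)/(k + 6)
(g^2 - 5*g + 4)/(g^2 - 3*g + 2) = (g - 4)/(g - 2)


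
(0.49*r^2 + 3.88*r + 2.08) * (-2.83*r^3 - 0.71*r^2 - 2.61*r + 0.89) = -1.3867*r^5 - 11.3283*r^4 - 9.9201*r^3 - 11.1675*r^2 - 1.9756*r + 1.8512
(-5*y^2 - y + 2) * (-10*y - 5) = 50*y^3 + 35*y^2 - 15*y - 10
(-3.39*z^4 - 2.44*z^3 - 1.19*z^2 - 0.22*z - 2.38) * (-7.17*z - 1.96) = 24.3063*z^5 + 24.1392*z^4 + 13.3147*z^3 + 3.9098*z^2 + 17.4958*z + 4.6648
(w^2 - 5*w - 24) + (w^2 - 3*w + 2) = 2*w^2 - 8*w - 22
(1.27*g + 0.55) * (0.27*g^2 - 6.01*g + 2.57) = 0.3429*g^3 - 7.4842*g^2 - 0.0416000000000003*g + 1.4135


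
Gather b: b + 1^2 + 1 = b + 2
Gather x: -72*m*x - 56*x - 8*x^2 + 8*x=-8*x^2 + x*(-72*m - 48)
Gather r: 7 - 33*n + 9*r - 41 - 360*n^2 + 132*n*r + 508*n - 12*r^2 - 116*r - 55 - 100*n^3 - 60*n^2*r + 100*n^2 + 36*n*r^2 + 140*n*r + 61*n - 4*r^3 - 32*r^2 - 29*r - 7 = -100*n^3 - 260*n^2 + 536*n - 4*r^3 + r^2*(36*n - 44) + r*(-60*n^2 + 272*n - 136) - 96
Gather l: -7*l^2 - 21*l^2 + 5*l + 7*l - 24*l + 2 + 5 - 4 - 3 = -28*l^2 - 12*l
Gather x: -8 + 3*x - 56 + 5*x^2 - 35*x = 5*x^2 - 32*x - 64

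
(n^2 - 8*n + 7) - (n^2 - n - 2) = 9 - 7*n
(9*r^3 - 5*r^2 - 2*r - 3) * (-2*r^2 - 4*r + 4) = -18*r^5 - 26*r^4 + 60*r^3 - 6*r^2 + 4*r - 12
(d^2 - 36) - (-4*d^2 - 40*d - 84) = 5*d^2 + 40*d + 48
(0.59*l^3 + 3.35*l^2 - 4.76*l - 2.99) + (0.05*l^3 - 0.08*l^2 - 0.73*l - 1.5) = 0.64*l^3 + 3.27*l^2 - 5.49*l - 4.49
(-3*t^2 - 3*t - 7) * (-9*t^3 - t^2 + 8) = 27*t^5 + 30*t^4 + 66*t^3 - 17*t^2 - 24*t - 56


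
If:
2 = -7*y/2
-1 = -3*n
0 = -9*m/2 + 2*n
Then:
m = 4/27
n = 1/3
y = -4/7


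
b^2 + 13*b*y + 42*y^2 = (b + 6*y)*(b + 7*y)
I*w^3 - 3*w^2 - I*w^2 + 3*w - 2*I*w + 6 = (w - 2)*(w + 3*I)*(I*w + I)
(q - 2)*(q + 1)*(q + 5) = q^3 + 4*q^2 - 7*q - 10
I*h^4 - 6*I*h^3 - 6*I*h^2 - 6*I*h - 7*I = (h - 7)*(h - I)*(h + I)*(I*h + I)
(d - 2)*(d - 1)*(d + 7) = d^3 + 4*d^2 - 19*d + 14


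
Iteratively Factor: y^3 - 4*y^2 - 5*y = (y + 1)*(y^2 - 5*y) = y*(y + 1)*(y - 5)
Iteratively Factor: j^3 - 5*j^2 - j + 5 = (j - 5)*(j^2 - 1) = (j - 5)*(j + 1)*(j - 1)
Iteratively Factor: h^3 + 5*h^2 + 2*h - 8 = (h - 1)*(h^2 + 6*h + 8) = (h - 1)*(h + 2)*(h + 4)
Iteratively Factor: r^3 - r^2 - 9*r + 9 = (r - 3)*(r^2 + 2*r - 3) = (r - 3)*(r + 3)*(r - 1)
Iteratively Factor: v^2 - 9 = (v - 3)*(v + 3)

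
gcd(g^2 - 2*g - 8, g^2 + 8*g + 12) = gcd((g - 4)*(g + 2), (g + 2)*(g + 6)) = g + 2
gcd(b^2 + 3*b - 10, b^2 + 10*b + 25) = b + 5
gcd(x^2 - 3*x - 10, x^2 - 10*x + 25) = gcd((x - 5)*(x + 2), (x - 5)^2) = x - 5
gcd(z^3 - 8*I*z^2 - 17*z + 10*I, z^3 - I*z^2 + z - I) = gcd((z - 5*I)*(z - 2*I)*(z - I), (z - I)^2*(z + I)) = z - I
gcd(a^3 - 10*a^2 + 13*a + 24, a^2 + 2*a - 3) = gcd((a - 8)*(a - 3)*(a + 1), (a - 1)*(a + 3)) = 1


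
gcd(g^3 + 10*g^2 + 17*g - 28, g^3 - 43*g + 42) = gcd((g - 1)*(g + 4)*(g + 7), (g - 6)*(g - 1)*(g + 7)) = g^2 + 6*g - 7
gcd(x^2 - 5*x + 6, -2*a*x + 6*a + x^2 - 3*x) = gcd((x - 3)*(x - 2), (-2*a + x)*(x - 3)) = x - 3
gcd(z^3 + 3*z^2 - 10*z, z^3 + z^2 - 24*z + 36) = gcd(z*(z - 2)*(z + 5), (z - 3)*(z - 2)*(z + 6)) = z - 2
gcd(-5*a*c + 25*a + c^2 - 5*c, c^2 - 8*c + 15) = c - 5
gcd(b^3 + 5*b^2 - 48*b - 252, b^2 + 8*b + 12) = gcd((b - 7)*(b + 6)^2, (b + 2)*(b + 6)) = b + 6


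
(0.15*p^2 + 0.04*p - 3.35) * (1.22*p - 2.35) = 0.183*p^3 - 0.3037*p^2 - 4.181*p + 7.8725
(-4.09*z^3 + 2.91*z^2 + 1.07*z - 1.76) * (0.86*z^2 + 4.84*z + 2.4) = -3.5174*z^5 - 17.293*z^4 + 5.1886*z^3 + 10.6492*z^2 - 5.9504*z - 4.224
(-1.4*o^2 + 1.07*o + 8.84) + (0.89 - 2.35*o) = -1.4*o^2 - 1.28*o + 9.73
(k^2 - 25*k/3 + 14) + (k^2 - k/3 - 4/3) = 2*k^2 - 26*k/3 + 38/3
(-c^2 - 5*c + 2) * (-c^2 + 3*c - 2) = c^4 + 2*c^3 - 15*c^2 + 16*c - 4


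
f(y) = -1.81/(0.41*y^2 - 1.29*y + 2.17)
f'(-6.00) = -0.02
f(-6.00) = -0.07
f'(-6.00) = -0.02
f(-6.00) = -0.07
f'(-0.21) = -0.44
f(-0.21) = -0.74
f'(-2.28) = -0.11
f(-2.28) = -0.25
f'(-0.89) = -0.28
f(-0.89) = -0.50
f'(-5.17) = -0.03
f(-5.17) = -0.09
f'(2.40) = 0.60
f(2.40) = -1.26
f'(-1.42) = -0.19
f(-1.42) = -0.37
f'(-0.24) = -0.43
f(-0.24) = -0.72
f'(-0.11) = -0.47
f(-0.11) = -0.78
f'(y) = -1.81*(1.29 - 0.82*y)/(0.41*y^2 - 1.29*y + 2.17)^2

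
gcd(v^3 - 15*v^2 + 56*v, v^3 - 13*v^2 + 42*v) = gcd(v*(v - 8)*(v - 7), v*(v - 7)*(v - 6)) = v^2 - 7*v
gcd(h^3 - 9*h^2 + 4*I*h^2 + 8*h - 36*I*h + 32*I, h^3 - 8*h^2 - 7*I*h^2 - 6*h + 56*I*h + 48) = h - 8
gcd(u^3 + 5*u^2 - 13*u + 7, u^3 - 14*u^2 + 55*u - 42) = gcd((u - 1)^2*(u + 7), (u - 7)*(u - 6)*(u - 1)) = u - 1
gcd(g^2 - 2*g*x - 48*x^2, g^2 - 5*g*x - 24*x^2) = -g + 8*x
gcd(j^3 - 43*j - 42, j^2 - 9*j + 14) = j - 7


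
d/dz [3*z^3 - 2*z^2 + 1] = z*(9*z - 4)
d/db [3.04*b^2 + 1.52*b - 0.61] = 6.08*b + 1.52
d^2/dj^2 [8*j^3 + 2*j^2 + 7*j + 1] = 48*j + 4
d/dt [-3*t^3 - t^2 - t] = -9*t^2 - 2*t - 1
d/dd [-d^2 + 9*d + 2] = 9 - 2*d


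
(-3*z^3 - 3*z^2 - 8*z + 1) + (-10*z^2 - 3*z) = -3*z^3 - 13*z^2 - 11*z + 1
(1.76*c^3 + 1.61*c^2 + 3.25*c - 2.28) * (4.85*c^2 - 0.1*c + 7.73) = 8.536*c^5 + 7.6325*c^4 + 29.2063*c^3 + 1.0623*c^2 + 25.3505*c - 17.6244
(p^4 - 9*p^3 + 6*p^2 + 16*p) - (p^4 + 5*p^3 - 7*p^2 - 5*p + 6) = -14*p^3 + 13*p^2 + 21*p - 6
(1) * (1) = 1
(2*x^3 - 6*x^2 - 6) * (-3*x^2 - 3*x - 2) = -6*x^5 + 12*x^4 + 14*x^3 + 30*x^2 + 18*x + 12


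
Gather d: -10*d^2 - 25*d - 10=-10*d^2 - 25*d - 10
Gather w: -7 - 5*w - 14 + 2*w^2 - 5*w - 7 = 2*w^2 - 10*w - 28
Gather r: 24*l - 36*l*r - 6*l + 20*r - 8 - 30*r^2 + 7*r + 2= 18*l - 30*r^2 + r*(27 - 36*l) - 6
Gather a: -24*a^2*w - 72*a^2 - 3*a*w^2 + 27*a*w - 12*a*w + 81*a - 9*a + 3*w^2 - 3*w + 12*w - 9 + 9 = a^2*(-24*w - 72) + a*(-3*w^2 + 15*w + 72) + 3*w^2 + 9*w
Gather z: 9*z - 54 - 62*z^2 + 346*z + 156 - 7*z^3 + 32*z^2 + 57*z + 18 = -7*z^3 - 30*z^2 + 412*z + 120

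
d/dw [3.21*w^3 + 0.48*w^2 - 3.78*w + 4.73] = 9.63*w^2 + 0.96*w - 3.78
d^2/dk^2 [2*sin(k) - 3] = -2*sin(k)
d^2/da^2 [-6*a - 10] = 0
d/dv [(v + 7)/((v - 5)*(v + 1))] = (-v^2 - 14*v + 23)/(v^4 - 8*v^3 + 6*v^2 + 40*v + 25)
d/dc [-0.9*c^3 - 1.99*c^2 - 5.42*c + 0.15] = -2.7*c^2 - 3.98*c - 5.42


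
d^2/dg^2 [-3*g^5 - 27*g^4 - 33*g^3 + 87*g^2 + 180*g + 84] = -60*g^3 - 324*g^2 - 198*g + 174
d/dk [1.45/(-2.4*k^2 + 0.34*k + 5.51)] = (6.96*k - 0.493)/(-2.4*k^2 + 0.34*k + 5.51)^2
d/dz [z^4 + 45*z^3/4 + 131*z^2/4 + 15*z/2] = 4*z^3 + 135*z^2/4 + 131*z/2 + 15/2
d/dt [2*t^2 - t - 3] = 4*t - 1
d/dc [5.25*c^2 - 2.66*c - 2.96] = 10.5*c - 2.66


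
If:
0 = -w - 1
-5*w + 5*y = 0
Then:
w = -1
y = -1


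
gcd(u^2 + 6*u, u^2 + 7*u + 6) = u + 6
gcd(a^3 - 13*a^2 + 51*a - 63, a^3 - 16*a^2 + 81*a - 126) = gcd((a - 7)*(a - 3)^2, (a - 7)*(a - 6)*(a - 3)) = a^2 - 10*a + 21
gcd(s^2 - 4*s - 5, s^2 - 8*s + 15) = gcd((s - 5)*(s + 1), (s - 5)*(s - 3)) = s - 5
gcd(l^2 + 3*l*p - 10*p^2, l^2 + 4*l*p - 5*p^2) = l + 5*p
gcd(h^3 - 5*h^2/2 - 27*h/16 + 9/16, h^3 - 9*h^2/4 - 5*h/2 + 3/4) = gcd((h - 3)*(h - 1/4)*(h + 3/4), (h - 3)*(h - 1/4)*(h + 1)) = h^2 - 13*h/4 + 3/4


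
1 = 1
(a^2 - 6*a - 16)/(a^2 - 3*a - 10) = (a - 8)/(a - 5)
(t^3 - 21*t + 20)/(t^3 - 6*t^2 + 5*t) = (t^2 + t - 20)/(t*(t - 5))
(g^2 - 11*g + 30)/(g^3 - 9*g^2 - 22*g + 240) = (g - 5)/(g^2 - 3*g - 40)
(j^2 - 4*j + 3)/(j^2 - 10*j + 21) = (j - 1)/(j - 7)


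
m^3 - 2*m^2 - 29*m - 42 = (m - 7)*(m + 2)*(m + 3)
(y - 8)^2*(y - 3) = y^3 - 19*y^2 + 112*y - 192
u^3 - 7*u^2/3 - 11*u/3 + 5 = (u - 3)*(u - 1)*(u + 5/3)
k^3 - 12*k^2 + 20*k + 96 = (k - 8)*(k - 6)*(k + 2)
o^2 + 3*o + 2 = (o + 1)*(o + 2)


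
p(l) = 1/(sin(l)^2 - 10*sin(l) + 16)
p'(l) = (-2*sin(l)*cos(l) + 10*cos(l))/(sin(l)^2 - 10*sin(l) + 16)^2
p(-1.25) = 0.04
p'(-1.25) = 0.01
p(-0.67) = 0.04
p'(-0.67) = 0.02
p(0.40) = 0.08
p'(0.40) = 0.06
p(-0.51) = 0.05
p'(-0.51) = 0.02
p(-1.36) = 0.04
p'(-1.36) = 0.00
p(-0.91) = 0.04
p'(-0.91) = 0.01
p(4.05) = 0.04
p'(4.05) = -0.01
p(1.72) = 0.14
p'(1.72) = -0.02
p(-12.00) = 0.09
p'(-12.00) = 0.06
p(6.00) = 0.05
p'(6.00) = 0.03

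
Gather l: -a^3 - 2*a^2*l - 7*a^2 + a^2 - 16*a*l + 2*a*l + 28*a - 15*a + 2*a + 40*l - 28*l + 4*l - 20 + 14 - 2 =-a^3 - 6*a^2 + 15*a + l*(-2*a^2 - 14*a + 16) - 8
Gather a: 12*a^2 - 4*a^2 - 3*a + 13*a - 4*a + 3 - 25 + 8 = 8*a^2 + 6*a - 14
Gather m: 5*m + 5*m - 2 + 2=10*m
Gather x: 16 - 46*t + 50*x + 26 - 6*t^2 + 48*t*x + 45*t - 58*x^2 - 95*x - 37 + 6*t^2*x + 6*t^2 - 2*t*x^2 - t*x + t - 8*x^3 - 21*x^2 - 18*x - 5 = -8*x^3 + x^2*(-2*t - 79) + x*(6*t^2 + 47*t - 63)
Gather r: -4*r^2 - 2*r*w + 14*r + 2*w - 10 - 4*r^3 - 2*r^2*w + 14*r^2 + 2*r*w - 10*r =-4*r^3 + r^2*(10 - 2*w) + 4*r + 2*w - 10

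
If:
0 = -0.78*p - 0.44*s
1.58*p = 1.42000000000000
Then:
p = 0.90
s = -1.59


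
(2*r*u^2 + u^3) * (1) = 2*r*u^2 + u^3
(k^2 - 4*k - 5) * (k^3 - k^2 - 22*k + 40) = k^5 - 5*k^4 - 23*k^3 + 133*k^2 - 50*k - 200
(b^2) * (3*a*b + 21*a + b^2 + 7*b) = 3*a*b^3 + 21*a*b^2 + b^4 + 7*b^3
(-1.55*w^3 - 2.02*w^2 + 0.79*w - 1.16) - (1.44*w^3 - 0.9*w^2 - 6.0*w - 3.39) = -2.99*w^3 - 1.12*w^2 + 6.79*w + 2.23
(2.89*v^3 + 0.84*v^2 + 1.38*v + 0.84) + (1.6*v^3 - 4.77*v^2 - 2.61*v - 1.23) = 4.49*v^3 - 3.93*v^2 - 1.23*v - 0.39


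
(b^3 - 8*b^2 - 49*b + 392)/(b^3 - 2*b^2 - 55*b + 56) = (b - 7)/(b - 1)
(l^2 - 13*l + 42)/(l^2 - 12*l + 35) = (l - 6)/(l - 5)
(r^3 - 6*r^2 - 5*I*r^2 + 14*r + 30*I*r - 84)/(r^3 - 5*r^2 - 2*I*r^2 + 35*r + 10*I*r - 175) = (r^2 + 2*r*(-3 + I) - 12*I)/(r^2 + 5*r*(-1 + I) - 25*I)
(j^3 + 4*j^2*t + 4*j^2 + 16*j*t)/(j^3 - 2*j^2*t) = (j^2 + 4*j*t + 4*j + 16*t)/(j*(j - 2*t))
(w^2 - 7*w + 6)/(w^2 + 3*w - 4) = (w - 6)/(w + 4)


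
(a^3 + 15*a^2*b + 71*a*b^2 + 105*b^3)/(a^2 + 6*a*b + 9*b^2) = (a^2 + 12*a*b + 35*b^2)/(a + 3*b)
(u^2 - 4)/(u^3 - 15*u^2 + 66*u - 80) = (u + 2)/(u^2 - 13*u + 40)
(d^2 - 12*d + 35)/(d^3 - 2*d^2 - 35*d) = (d - 5)/(d*(d + 5))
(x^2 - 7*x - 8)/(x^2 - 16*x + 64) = (x + 1)/(x - 8)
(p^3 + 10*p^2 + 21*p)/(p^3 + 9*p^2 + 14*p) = (p + 3)/(p + 2)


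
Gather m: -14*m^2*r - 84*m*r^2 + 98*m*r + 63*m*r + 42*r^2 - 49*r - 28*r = -14*m^2*r + m*(-84*r^2 + 161*r) + 42*r^2 - 77*r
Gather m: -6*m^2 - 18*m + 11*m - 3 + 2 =-6*m^2 - 7*m - 1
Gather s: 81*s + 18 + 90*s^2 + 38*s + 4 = 90*s^2 + 119*s + 22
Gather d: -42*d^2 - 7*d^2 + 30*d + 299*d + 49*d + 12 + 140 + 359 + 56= -49*d^2 + 378*d + 567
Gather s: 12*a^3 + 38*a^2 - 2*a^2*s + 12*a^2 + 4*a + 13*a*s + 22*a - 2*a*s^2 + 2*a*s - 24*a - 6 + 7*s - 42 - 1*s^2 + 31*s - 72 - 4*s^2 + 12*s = 12*a^3 + 50*a^2 + 2*a + s^2*(-2*a - 5) + s*(-2*a^2 + 15*a + 50) - 120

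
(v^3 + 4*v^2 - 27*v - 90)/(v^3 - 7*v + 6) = (v^2 + v - 30)/(v^2 - 3*v + 2)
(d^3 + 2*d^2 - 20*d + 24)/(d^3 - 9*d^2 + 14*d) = (d^2 + 4*d - 12)/(d*(d - 7))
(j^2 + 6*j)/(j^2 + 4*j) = (j + 6)/(j + 4)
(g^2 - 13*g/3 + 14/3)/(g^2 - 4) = (g - 7/3)/(g + 2)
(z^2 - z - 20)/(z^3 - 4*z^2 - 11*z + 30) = (z + 4)/(z^2 + z - 6)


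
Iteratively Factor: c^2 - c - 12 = (c - 4)*(c + 3)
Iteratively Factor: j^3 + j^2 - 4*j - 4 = (j - 2)*(j^2 + 3*j + 2) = (j - 2)*(j + 1)*(j + 2)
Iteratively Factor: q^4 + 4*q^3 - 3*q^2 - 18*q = (q - 2)*(q^3 + 6*q^2 + 9*q) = (q - 2)*(q + 3)*(q^2 + 3*q) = q*(q - 2)*(q + 3)*(q + 3)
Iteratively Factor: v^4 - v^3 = (v)*(v^3 - v^2) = v^2*(v^2 - v) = v^2*(v - 1)*(v)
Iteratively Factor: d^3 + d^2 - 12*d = (d)*(d^2 + d - 12) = d*(d - 3)*(d + 4)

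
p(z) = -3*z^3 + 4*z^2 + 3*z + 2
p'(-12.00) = -1389.00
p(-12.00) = 5726.00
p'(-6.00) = -369.00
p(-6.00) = 776.00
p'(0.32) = 4.64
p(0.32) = 3.27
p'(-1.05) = -15.32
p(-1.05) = 6.73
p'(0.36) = 4.71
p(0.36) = 3.46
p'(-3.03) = -103.87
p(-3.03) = 113.09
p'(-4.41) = -207.31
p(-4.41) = 323.86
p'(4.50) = -143.25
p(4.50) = -176.88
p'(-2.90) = -95.89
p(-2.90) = 100.11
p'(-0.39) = -1.49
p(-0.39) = 1.62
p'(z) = -9*z^2 + 8*z + 3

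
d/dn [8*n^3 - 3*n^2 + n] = 24*n^2 - 6*n + 1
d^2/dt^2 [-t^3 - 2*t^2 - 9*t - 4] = -6*t - 4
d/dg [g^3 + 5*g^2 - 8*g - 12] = 3*g^2 + 10*g - 8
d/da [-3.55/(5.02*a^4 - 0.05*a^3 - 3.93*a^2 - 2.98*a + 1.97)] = (71.284*a^3 - 0.5325*a^2 - 27.903*a - 10.579)/(-5.02*a^4 + 0.05*a^3 + 3.93*a^2 + 2.98*a - 1.97)^2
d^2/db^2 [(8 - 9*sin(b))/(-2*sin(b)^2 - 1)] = (-324*sin(b)^5 + 128*sin(b)^4 - 256*sin(b)^2 + 198*sin(b) - 135*sin(3*b) + 18*sin(5*b) + 32)/(2*sin(b)^2 + 1)^3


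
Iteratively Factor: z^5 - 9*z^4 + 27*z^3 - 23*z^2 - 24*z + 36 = (z - 2)*(z^4 - 7*z^3 + 13*z^2 + 3*z - 18) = (z - 2)^2*(z^3 - 5*z^2 + 3*z + 9) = (z - 3)*(z - 2)^2*(z^2 - 2*z - 3) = (z - 3)^2*(z - 2)^2*(z + 1)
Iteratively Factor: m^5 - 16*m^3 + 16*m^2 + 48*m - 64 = (m - 2)*(m^4 + 2*m^3 - 12*m^2 - 8*m + 32) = (m - 2)^2*(m^3 + 4*m^2 - 4*m - 16) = (m - 2)^2*(m + 2)*(m^2 + 2*m - 8) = (m - 2)^3*(m + 2)*(m + 4)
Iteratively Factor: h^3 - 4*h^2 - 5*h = (h + 1)*(h^2 - 5*h) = (h - 5)*(h + 1)*(h)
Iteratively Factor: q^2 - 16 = (q - 4)*(q + 4)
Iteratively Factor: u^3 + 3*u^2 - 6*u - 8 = (u + 4)*(u^2 - u - 2) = (u - 2)*(u + 4)*(u + 1)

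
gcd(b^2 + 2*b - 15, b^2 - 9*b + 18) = b - 3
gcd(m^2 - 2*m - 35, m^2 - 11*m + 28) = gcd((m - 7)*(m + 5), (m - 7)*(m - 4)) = m - 7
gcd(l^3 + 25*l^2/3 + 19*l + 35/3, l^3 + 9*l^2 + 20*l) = l + 5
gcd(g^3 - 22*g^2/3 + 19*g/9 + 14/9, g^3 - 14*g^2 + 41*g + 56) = g - 7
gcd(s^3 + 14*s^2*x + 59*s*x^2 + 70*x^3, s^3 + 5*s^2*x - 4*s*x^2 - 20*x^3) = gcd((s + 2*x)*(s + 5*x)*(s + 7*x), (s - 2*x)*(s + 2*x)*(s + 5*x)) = s^2 + 7*s*x + 10*x^2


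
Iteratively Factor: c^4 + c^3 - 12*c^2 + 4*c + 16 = (c - 2)*(c^3 + 3*c^2 - 6*c - 8) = (c - 2)*(c + 4)*(c^2 - c - 2) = (c - 2)*(c + 1)*(c + 4)*(c - 2)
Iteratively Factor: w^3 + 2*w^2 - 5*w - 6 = (w - 2)*(w^2 + 4*w + 3) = (w - 2)*(w + 1)*(w + 3)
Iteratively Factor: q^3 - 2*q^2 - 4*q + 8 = (q + 2)*(q^2 - 4*q + 4) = (q - 2)*(q + 2)*(q - 2)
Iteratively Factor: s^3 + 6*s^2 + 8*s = (s + 4)*(s^2 + 2*s) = s*(s + 4)*(s + 2)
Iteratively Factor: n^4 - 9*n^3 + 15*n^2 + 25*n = (n)*(n^3 - 9*n^2 + 15*n + 25) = n*(n + 1)*(n^2 - 10*n + 25) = n*(n - 5)*(n + 1)*(n - 5)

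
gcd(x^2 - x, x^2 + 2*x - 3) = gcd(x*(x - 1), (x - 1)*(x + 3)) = x - 1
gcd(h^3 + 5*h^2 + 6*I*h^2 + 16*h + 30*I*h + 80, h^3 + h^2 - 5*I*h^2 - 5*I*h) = 1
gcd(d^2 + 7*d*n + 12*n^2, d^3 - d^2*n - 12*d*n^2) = d + 3*n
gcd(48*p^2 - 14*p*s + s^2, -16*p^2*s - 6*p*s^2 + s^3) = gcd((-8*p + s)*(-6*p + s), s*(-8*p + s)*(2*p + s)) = 8*p - s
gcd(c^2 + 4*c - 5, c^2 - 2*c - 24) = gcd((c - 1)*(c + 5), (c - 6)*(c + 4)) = 1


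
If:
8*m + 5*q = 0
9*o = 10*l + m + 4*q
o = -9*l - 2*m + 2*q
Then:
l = 207*q/728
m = -5*q/8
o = 503*q/728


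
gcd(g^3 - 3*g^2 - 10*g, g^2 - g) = g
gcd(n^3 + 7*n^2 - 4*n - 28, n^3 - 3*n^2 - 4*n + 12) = n^2 - 4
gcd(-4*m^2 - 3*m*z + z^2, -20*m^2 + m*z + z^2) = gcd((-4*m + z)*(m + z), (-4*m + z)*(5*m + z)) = -4*m + z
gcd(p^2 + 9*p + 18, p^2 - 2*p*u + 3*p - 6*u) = p + 3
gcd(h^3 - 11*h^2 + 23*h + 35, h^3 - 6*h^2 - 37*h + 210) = h^2 - 12*h + 35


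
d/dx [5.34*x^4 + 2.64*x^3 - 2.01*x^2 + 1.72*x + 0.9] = 21.36*x^3 + 7.92*x^2 - 4.02*x + 1.72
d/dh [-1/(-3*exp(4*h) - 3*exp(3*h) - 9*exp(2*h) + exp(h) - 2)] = (-12*exp(3*h) - 9*exp(2*h) - 18*exp(h) + 1)*exp(h)/(3*exp(4*h) + 3*exp(3*h) + 9*exp(2*h) - exp(h) + 2)^2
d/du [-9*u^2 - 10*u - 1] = -18*u - 10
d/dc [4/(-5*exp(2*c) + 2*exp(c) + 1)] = (40*exp(c) - 8)*exp(c)/(-5*exp(2*c) + 2*exp(c) + 1)^2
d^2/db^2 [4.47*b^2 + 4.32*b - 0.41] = 8.94000000000000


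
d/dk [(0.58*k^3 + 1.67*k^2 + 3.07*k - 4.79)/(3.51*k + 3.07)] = (4.0716*k^3 + 11.2035*k^2 + 10.2538*k + 26.2378)/(12.3201*k^2 + 21.5514*k + 9.4249)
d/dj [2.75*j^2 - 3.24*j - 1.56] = 5.5*j - 3.24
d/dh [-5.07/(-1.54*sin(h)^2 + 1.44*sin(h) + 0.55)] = (7.3008 - 15.6156*sin(h))*cos(h)/(-1.54*sin(h)^2 + 1.44*sin(h) + 0.55)^2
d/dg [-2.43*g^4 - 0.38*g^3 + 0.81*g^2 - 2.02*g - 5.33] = -9.72*g^3 - 1.14*g^2 + 1.62*g - 2.02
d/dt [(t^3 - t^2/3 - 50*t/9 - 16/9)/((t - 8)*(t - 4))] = (9*t^4 - 216*t^3 + 950*t^2 - 160*t - 1792)/(9*(t^4 - 24*t^3 + 208*t^2 - 768*t + 1024))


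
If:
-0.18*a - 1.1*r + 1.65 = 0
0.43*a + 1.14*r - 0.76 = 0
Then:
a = -3.90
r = 2.14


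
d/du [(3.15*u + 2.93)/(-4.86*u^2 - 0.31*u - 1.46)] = (15.309*u^2 + 28.4796*u - 3.6907)/(23.6196*u^4 + 3.0132*u^3 + 14.2873*u^2 + 0.9052*u + 2.1316)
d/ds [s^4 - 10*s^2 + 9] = 4*s*(s^2 - 5)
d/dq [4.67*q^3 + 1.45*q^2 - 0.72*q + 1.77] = 14.01*q^2 + 2.9*q - 0.72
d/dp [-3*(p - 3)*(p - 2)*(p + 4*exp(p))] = -12*p^2*exp(p) - 9*p^2 + 36*p*exp(p) + 30*p - 12*exp(p) - 18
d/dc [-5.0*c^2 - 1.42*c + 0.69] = -10.0*c - 1.42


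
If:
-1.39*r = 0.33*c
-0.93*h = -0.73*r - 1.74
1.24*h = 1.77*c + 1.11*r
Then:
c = 1.34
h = 1.62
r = -0.32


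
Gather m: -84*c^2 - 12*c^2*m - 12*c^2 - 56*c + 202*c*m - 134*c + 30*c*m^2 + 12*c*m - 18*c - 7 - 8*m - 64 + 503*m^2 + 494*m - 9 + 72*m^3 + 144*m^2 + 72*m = -96*c^2 - 208*c + 72*m^3 + m^2*(30*c + 647) + m*(-12*c^2 + 214*c + 558) - 80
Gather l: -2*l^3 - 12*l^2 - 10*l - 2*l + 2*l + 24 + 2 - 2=-2*l^3 - 12*l^2 - 10*l + 24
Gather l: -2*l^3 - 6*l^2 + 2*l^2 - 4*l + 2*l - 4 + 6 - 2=-2*l^3 - 4*l^2 - 2*l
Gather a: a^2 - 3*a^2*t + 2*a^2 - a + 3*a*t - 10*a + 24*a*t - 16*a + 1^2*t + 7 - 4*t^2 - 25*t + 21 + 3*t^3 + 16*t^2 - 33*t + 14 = a^2*(3 - 3*t) + a*(27*t - 27) + 3*t^3 + 12*t^2 - 57*t + 42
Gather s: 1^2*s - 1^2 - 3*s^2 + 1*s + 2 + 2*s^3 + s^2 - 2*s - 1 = 2*s^3 - 2*s^2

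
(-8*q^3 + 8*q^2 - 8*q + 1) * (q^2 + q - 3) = -8*q^5 + 24*q^3 - 31*q^2 + 25*q - 3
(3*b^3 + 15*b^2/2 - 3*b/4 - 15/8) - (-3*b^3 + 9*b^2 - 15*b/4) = 6*b^3 - 3*b^2/2 + 3*b - 15/8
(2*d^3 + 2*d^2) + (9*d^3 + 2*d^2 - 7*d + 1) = 11*d^3 + 4*d^2 - 7*d + 1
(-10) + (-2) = -12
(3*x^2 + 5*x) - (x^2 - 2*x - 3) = 2*x^2 + 7*x + 3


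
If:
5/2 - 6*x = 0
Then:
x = 5/12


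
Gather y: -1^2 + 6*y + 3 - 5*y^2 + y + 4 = -5*y^2 + 7*y + 6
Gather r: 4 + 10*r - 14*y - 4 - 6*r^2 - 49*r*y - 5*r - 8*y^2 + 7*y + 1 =-6*r^2 + r*(5 - 49*y) - 8*y^2 - 7*y + 1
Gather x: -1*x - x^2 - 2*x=-x^2 - 3*x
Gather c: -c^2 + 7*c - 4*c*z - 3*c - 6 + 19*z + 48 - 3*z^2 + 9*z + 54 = -c^2 + c*(4 - 4*z) - 3*z^2 + 28*z + 96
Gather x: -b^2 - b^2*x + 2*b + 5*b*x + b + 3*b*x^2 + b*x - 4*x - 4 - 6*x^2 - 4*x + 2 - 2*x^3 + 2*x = -b^2 + 3*b - 2*x^3 + x^2*(3*b - 6) + x*(-b^2 + 6*b - 6) - 2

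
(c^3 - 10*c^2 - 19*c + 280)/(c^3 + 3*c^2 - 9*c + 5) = (c^2 - 15*c + 56)/(c^2 - 2*c + 1)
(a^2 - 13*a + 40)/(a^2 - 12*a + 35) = (a - 8)/(a - 7)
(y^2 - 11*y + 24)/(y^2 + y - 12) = (y - 8)/(y + 4)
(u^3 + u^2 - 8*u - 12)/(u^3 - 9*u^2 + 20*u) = (u^3 + u^2 - 8*u - 12)/(u*(u^2 - 9*u + 20))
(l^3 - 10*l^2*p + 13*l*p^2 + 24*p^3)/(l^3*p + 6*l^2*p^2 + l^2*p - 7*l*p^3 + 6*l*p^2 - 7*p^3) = (l^3 - 10*l^2*p + 13*l*p^2 + 24*p^3)/(p*(l^3 + 6*l^2*p + l^2 - 7*l*p^2 + 6*l*p - 7*p^2))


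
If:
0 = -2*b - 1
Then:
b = -1/2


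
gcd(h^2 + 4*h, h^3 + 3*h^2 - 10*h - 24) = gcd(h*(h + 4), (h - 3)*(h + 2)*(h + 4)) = h + 4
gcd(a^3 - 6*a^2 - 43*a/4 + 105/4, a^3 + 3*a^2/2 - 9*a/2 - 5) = a + 5/2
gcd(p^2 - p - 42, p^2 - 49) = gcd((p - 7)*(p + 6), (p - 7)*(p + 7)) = p - 7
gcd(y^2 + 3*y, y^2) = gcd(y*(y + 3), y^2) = y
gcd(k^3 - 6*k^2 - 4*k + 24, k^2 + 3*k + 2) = k + 2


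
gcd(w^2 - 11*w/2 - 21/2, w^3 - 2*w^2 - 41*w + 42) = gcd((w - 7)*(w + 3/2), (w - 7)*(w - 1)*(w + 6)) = w - 7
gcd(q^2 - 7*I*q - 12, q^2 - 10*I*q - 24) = q - 4*I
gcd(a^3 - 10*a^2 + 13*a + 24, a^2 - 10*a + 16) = a - 8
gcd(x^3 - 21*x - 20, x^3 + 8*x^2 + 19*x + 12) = x^2 + 5*x + 4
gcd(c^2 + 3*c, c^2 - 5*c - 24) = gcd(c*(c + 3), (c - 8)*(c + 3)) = c + 3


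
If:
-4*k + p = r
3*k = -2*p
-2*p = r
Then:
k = 0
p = 0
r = 0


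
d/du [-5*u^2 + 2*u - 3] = 2 - 10*u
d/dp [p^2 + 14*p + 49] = 2*p + 14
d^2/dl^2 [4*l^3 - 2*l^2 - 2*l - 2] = 24*l - 4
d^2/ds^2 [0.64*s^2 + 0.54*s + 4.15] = 1.28000000000000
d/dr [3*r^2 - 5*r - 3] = 6*r - 5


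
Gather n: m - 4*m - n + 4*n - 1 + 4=-3*m + 3*n + 3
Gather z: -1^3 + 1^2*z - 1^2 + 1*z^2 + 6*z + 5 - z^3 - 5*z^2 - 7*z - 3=-z^3 - 4*z^2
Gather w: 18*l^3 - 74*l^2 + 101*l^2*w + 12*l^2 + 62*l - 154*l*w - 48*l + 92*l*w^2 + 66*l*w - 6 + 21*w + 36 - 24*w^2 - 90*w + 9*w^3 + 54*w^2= 18*l^3 - 62*l^2 + 14*l + 9*w^3 + w^2*(92*l + 30) + w*(101*l^2 - 88*l - 69) + 30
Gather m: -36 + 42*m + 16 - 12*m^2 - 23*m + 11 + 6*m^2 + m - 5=-6*m^2 + 20*m - 14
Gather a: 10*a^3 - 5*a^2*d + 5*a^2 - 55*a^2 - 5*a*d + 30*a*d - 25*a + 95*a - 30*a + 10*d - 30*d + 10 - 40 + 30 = 10*a^3 + a^2*(-5*d - 50) + a*(25*d + 40) - 20*d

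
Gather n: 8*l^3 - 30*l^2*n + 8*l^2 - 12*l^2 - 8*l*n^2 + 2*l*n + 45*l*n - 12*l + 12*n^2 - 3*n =8*l^3 - 4*l^2 - 12*l + n^2*(12 - 8*l) + n*(-30*l^2 + 47*l - 3)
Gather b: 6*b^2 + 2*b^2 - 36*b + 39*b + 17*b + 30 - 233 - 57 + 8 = 8*b^2 + 20*b - 252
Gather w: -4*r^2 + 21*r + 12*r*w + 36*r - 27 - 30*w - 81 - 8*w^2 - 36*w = -4*r^2 + 57*r - 8*w^2 + w*(12*r - 66) - 108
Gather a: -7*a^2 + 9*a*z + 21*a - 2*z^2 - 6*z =-7*a^2 + a*(9*z + 21) - 2*z^2 - 6*z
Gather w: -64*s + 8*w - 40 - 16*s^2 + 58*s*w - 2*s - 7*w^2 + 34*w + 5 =-16*s^2 - 66*s - 7*w^2 + w*(58*s + 42) - 35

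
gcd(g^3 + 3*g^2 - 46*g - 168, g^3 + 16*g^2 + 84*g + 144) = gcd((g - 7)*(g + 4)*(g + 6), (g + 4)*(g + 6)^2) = g^2 + 10*g + 24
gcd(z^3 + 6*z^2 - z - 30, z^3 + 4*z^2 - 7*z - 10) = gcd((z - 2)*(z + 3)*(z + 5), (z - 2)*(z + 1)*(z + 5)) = z^2 + 3*z - 10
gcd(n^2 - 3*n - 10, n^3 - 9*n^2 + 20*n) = n - 5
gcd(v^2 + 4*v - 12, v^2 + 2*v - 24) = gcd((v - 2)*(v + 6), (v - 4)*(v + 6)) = v + 6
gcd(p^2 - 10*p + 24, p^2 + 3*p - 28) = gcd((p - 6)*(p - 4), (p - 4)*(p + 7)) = p - 4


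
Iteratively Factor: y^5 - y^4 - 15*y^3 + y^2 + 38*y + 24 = (y + 1)*(y^4 - 2*y^3 - 13*y^2 + 14*y + 24) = (y - 4)*(y + 1)*(y^3 + 2*y^2 - 5*y - 6) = (y - 4)*(y + 1)*(y + 3)*(y^2 - y - 2) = (y - 4)*(y + 1)^2*(y + 3)*(y - 2)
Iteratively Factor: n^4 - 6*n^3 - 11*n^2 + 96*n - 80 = (n - 4)*(n^3 - 2*n^2 - 19*n + 20) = (n - 5)*(n - 4)*(n^2 + 3*n - 4) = (n - 5)*(n - 4)*(n + 4)*(n - 1)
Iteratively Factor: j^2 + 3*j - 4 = (j + 4)*(j - 1)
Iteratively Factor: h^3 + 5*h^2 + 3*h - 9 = (h - 1)*(h^2 + 6*h + 9) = (h - 1)*(h + 3)*(h + 3)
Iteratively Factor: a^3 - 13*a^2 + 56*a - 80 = (a - 4)*(a^2 - 9*a + 20) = (a - 4)^2*(a - 5)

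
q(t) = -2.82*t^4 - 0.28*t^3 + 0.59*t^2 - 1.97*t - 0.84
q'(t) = -11.28*t^3 - 0.84*t^2 + 1.18*t - 1.97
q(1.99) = -48.85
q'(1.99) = -91.84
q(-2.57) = -110.15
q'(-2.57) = 180.92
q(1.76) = -31.06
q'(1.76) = -63.99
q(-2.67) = -129.36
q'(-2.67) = 203.60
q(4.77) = -1487.10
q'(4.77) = -1239.69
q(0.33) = -1.47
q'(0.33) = -2.08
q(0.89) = -4.09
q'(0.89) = -9.54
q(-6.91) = -6295.94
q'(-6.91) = 3671.48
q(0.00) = -0.84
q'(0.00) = -1.97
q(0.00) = -0.84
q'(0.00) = -1.97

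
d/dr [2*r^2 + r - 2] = 4*r + 1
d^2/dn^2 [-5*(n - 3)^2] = -10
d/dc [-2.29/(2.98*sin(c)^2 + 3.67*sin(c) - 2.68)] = (13.6484*sin(c) + 8.4043)*cos(c)/(2.98*sin(c)^2 + 3.67*sin(c) - 2.68)^2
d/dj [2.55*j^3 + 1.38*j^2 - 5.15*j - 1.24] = 7.65*j^2 + 2.76*j - 5.15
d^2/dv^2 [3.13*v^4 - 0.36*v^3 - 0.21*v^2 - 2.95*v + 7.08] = 37.56*v^2 - 2.16*v - 0.42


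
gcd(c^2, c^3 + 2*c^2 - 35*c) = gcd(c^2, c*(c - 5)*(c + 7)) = c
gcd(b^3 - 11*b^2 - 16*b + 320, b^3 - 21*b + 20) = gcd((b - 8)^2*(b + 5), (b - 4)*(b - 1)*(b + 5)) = b + 5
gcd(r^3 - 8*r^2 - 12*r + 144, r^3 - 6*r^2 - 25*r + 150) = r - 6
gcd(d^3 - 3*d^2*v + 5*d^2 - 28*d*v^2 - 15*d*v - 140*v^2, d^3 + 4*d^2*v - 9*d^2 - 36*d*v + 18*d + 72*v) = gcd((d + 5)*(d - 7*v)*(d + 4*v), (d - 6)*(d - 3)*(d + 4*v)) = d + 4*v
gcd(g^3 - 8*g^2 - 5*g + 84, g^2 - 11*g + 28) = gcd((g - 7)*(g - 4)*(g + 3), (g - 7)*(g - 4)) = g^2 - 11*g + 28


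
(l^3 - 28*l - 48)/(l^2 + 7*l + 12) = (l^2 - 4*l - 12)/(l + 3)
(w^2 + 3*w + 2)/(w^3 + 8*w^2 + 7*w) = (w + 2)/(w*(w + 7))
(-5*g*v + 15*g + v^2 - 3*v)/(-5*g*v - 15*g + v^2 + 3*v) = (v - 3)/(v + 3)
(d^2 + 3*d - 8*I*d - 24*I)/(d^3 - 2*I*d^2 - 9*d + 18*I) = (d - 8*I)/(d^2 - d*(3 + 2*I) + 6*I)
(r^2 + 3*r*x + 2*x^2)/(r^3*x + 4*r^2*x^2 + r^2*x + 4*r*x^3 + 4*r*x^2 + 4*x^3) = (r + x)/(x*(r^2 + 2*r*x + r + 2*x))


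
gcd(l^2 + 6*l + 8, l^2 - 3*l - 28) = l + 4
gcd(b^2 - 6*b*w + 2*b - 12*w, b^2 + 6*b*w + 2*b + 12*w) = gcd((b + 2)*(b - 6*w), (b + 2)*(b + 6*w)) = b + 2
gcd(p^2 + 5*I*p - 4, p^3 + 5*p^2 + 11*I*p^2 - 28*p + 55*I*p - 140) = p + 4*I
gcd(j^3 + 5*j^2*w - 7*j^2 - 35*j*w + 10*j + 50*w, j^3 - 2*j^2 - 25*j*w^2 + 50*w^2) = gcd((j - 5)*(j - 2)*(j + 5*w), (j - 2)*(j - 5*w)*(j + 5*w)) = j^2 + 5*j*w - 2*j - 10*w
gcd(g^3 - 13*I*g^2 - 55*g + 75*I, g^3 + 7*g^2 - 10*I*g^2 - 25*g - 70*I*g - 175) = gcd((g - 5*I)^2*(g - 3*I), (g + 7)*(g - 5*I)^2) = g^2 - 10*I*g - 25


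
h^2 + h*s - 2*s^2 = (h - s)*(h + 2*s)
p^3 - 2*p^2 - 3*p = p*(p - 3)*(p + 1)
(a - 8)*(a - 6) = a^2 - 14*a + 48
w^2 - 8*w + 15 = (w - 5)*(w - 3)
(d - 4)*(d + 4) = d^2 - 16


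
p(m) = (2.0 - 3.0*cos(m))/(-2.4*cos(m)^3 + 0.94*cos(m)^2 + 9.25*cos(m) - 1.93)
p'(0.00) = 0.00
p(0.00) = -0.17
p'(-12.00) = 0.25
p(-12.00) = -0.10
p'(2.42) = -0.07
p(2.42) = -0.58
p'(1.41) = 67.51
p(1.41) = -3.50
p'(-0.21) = -0.08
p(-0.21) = -0.16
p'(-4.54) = 0.94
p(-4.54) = -0.72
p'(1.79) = 0.71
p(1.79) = -0.68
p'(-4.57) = 1.13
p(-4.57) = -0.75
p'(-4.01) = -0.01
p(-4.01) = -0.57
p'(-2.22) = -0.02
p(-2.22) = -0.57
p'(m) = (2.0 - 3.0*cos(m))*(-7.2*sin(m)*cos(m)^2 + 1.88*sin(m)*cos(m) + 9.25*sin(m))/(-2.4*cos(m)^3 + 0.94*cos(m)^2 + 9.25*cos(m) - 1.93)^2 + 3.0*sin(m)/(-2.4*cos(m)^3 + 0.94*cos(m)^2 + 9.25*cos(m) - 1.93) = (14.4*cos(m)^3 - 17.22*cos(m)^2 + 3.76*cos(m) + 12.71)*sin(m)/(5.76*cos(m)^6 - 4.512*cos(m)^5 - 43.5164*cos(m)^4 + 26.654*cos(m)^3 + 81.9341*cos(m)^2 - 35.705*cos(m) + 3.7249)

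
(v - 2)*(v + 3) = v^2 + v - 6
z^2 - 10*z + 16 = (z - 8)*(z - 2)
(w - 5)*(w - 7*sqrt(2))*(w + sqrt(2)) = w^3 - 6*sqrt(2)*w^2 - 5*w^2 - 14*w + 30*sqrt(2)*w + 70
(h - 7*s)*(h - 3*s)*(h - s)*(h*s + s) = h^4*s - 11*h^3*s^2 + h^3*s + 31*h^2*s^3 - 11*h^2*s^2 - 21*h*s^4 + 31*h*s^3 - 21*s^4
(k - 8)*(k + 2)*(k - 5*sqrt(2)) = k^3 - 5*sqrt(2)*k^2 - 6*k^2 - 16*k + 30*sqrt(2)*k + 80*sqrt(2)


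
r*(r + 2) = r^2 + 2*r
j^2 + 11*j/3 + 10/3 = (j + 5/3)*(j + 2)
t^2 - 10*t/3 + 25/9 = (t - 5/3)^2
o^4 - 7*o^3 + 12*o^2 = o^2*(o - 4)*(o - 3)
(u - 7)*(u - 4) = u^2 - 11*u + 28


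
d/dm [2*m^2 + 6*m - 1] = 4*m + 6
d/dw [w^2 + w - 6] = 2*w + 1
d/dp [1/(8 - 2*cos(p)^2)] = -sin(p)*cos(p)/(cos(p)^2 - 4)^2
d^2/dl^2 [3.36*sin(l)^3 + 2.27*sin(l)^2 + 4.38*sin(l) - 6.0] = -6.9*sin(l) + 7.56*sin(3*l) + 4.54*cos(2*l)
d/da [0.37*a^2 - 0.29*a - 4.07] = 0.74*a - 0.29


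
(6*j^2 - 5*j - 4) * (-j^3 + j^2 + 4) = -6*j^5 + 11*j^4 - j^3 + 20*j^2 - 20*j - 16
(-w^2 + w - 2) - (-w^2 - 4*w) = 5*w - 2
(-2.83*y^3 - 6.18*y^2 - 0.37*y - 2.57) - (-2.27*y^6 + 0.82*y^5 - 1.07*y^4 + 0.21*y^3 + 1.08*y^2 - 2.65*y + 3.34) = 2.27*y^6 - 0.82*y^5 + 1.07*y^4 - 3.04*y^3 - 7.26*y^2 + 2.28*y - 5.91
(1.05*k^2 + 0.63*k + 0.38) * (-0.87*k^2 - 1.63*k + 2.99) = -0.9135*k^4 - 2.2596*k^3 + 1.782*k^2 + 1.2643*k + 1.1362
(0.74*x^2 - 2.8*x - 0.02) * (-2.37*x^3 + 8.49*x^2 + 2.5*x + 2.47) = -1.7538*x^5 + 12.9186*x^4 - 21.8746*x^3 - 5.342*x^2 - 6.966*x - 0.0494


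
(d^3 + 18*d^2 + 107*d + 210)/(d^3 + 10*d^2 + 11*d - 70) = (d + 6)/(d - 2)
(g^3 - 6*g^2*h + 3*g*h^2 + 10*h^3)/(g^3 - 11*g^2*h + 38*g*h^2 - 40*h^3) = (g + h)/(g - 4*h)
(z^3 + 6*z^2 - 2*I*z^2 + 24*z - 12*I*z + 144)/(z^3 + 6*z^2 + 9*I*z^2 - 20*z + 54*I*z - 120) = (z - 6*I)/(z + 5*I)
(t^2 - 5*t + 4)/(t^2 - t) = (t - 4)/t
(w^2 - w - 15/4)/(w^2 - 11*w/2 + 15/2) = (w + 3/2)/(w - 3)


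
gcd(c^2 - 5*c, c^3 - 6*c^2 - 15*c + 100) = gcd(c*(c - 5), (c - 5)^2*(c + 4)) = c - 5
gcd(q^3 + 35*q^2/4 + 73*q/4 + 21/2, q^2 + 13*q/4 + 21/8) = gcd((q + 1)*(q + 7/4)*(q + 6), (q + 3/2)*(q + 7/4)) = q + 7/4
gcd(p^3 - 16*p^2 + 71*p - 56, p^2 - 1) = p - 1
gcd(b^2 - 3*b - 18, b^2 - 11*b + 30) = b - 6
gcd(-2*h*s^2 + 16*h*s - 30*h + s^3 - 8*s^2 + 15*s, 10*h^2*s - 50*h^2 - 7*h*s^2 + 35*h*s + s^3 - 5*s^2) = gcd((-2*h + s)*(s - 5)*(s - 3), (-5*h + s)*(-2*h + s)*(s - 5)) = -2*h*s + 10*h + s^2 - 5*s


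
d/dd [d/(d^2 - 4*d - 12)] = (d^2 - 2*d*(d - 2) - 4*d - 12)/(-d^2 + 4*d + 12)^2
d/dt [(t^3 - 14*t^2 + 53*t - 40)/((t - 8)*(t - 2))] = (t^2 - 4*t + 7)/(t^2 - 4*t + 4)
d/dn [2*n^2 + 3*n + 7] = 4*n + 3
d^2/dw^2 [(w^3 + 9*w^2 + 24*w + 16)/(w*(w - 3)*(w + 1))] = 2*(11*w^3 + 48*w^2 - 144*w + 144)/(w^3*(w^3 - 9*w^2 + 27*w - 27))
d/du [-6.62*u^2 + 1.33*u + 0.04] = 1.33 - 13.24*u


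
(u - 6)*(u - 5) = u^2 - 11*u + 30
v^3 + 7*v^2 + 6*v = v*(v + 1)*(v + 6)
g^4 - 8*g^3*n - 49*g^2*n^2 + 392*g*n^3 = g*(g - 8*n)*(g - 7*n)*(g + 7*n)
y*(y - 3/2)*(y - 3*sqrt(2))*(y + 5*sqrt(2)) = y^4 - 3*y^3/2 + 2*sqrt(2)*y^3 - 30*y^2 - 3*sqrt(2)*y^2 + 45*y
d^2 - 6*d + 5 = (d - 5)*(d - 1)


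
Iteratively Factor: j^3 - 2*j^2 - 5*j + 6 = (j + 2)*(j^2 - 4*j + 3) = (j - 3)*(j + 2)*(j - 1)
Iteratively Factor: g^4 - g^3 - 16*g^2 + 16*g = (g - 1)*(g^3 - 16*g) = (g - 1)*(g + 4)*(g^2 - 4*g) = g*(g - 1)*(g + 4)*(g - 4)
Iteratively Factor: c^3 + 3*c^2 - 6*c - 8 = (c - 2)*(c^2 + 5*c + 4) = (c - 2)*(c + 4)*(c + 1)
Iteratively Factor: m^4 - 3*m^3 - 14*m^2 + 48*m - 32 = (m - 1)*(m^3 - 2*m^2 - 16*m + 32) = (m - 2)*(m - 1)*(m^2 - 16) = (m - 2)*(m - 1)*(m + 4)*(m - 4)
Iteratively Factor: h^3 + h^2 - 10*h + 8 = (h - 1)*(h^2 + 2*h - 8) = (h - 1)*(h + 4)*(h - 2)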